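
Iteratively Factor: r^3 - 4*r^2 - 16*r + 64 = (r - 4)*(r^2 - 16) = (r - 4)^2*(r + 4)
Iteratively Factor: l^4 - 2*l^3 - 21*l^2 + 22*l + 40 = (l - 5)*(l^3 + 3*l^2 - 6*l - 8) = (l - 5)*(l - 2)*(l^2 + 5*l + 4) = (l - 5)*(l - 2)*(l + 1)*(l + 4)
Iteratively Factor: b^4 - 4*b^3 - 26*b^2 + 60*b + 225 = (b + 3)*(b^3 - 7*b^2 - 5*b + 75) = (b - 5)*(b + 3)*(b^2 - 2*b - 15) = (b - 5)*(b + 3)^2*(b - 5)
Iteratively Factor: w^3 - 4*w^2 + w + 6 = (w - 2)*(w^2 - 2*w - 3) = (w - 2)*(w + 1)*(w - 3)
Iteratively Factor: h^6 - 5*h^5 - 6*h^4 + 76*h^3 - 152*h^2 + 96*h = (h + 4)*(h^5 - 9*h^4 + 30*h^3 - 44*h^2 + 24*h) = (h - 2)*(h + 4)*(h^4 - 7*h^3 + 16*h^2 - 12*h) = (h - 3)*(h - 2)*(h + 4)*(h^3 - 4*h^2 + 4*h) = h*(h - 3)*(h - 2)*(h + 4)*(h^2 - 4*h + 4) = h*(h - 3)*(h - 2)^2*(h + 4)*(h - 2)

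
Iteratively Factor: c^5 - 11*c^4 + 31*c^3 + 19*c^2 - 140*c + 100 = (c - 5)*(c^4 - 6*c^3 + c^2 + 24*c - 20) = (c - 5)^2*(c^3 - c^2 - 4*c + 4) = (c - 5)^2*(c - 2)*(c^2 + c - 2) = (c - 5)^2*(c - 2)*(c - 1)*(c + 2)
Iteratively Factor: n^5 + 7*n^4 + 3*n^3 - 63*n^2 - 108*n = (n)*(n^4 + 7*n^3 + 3*n^2 - 63*n - 108) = n*(n + 3)*(n^3 + 4*n^2 - 9*n - 36) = n*(n + 3)^2*(n^2 + n - 12) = n*(n + 3)^2*(n + 4)*(n - 3)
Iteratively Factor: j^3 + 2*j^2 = (j)*(j^2 + 2*j) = j^2*(j + 2)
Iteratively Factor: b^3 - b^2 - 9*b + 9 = (b - 3)*(b^2 + 2*b - 3) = (b - 3)*(b + 3)*(b - 1)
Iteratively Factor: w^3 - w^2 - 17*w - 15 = (w - 5)*(w^2 + 4*w + 3) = (w - 5)*(w + 1)*(w + 3)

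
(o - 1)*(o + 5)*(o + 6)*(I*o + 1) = I*o^4 + o^3 + 10*I*o^3 + 10*o^2 + 19*I*o^2 + 19*o - 30*I*o - 30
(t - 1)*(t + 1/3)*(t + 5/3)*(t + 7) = t^4 + 8*t^3 + 50*t^2/9 - 32*t/3 - 35/9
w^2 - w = w*(w - 1)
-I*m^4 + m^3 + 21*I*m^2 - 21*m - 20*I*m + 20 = (m - 4)*(m + 5)*(m + I)*(-I*m + I)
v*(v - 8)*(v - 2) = v^3 - 10*v^2 + 16*v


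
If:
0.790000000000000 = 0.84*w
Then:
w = 0.94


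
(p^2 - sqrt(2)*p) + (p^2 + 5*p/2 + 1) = 2*p^2 - sqrt(2)*p + 5*p/2 + 1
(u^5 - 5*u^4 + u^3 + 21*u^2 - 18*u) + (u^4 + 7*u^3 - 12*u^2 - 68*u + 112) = u^5 - 4*u^4 + 8*u^3 + 9*u^2 - 86*u + 112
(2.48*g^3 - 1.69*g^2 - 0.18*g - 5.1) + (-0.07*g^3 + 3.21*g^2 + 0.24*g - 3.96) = 2.41*g^3 + 1.52*g^2 + 0.06*g - 9.06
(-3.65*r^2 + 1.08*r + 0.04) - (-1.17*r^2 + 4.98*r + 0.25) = -2.48*r^2 - 3.9*r - 0.21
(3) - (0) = 3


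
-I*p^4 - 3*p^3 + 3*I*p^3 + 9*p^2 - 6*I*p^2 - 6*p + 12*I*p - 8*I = (p - 2)*(p - 1)*(p - 4*I)*(-I*p + 1)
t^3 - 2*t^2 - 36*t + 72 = (t - 6)*(t - 2)*(t + 6)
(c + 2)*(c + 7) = c^2 + 9*c + 14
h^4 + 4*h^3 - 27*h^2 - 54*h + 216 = (h - 3)^2*(h + 4)*(h + 6)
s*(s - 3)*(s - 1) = s^3 - 4*s^2 + 3*s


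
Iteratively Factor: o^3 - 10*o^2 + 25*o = (o - 5)*(o^2 - 5*o) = (o - 5)^2*(o)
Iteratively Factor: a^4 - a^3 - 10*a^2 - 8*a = (a + 1)*(a^3 - 2*a^2 - 8*a) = a*(a + 1)*(a^2 - 2*a - 8) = a*(a + 1)*(a + 2)*(a - 4)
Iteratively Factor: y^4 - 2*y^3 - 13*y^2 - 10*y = (y - 5)*(y^3 + 3*y^2 + 2*y) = (y - 5)*(y + 2)*(y^2 + y) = (y - 5)*(y + 1)*(y + 2)*(y)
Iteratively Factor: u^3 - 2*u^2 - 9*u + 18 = (u + 3)*(u^2 - 5*u + 6) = (u - 2)*(u + 3)*(u - 3)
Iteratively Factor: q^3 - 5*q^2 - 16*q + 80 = (q - 4)*(q^2 - q - 20) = (q - 5)*(q - 4)*(q + 4)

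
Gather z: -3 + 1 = -2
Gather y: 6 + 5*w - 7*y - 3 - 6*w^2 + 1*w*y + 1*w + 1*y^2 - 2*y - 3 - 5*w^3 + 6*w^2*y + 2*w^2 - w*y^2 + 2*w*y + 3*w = -5*w^3 - 4*w^2 + 9*w + y^2*(1 - w) + y*(6*w^2 + 3*w - 9)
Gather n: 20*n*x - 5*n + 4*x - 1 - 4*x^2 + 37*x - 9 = n*(20*x - 5) - 4*x^2 + 41*x - 10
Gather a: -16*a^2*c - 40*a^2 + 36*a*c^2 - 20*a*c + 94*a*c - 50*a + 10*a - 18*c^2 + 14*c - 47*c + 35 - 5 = a^2*(-16*c - 40) + a*(36*c^2 + 74*c - 40) - 18*c^2 - 33*c + 30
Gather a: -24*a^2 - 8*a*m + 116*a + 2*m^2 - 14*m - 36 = -24*a^2 + a*(116 - 8*m) + 2*m^2 - 14*m - 36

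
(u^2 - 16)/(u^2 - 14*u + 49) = (u^2 - 16)/(u^2 - 14*u + 49)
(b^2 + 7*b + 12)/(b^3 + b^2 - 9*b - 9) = (b + 4)/(b^2 - 2*b - 3)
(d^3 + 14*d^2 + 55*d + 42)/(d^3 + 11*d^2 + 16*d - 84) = (d + 1)/(d - 2)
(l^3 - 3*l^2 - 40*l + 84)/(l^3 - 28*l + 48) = (l - 7)/(l - 4)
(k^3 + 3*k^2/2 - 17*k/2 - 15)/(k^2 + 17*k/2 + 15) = (k^2 - k - 6)/(k + 6)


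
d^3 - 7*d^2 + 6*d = d*(d - 6)*(d - 1)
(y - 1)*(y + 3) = y^2 + 2*y - 3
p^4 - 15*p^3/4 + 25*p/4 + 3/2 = (p - 3)*(p - 2)*(p + 1/4)*(p + 1)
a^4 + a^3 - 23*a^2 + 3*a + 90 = (a - 3)^2*(a + 2)*(a + 5)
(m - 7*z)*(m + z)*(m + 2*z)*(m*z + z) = m^4*z - 4*m^3*z^2 + m^3*z - 19*m^2*z^3 - 4*m^2*z^2 - 14*m*z^4 - 19*m*z^3 - 14*z^4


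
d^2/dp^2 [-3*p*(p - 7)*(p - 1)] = 48 - 18*p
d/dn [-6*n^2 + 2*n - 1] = 2 - 12*n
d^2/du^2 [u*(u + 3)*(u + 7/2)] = 6*u + 13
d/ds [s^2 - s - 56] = 2*s - 1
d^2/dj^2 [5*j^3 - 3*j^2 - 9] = 30*j - 6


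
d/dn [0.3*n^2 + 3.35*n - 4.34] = 0.6*n + 3.35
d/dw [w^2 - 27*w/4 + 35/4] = 2*w - 27/4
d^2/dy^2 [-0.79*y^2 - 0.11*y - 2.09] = -1.58000000000000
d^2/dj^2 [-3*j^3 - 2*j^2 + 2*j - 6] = -18*j - 4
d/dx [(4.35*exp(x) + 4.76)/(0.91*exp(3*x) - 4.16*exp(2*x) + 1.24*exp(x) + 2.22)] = (-7.917*exp(3*x) + 5.1012*exp(2*x) + 39.6032*exp(x) + 3.7546)*exp(x)/(0.8281*exp(6*x) - 7.5712*exp(5*x) + 19.5624*exp(4*x) - 6.2764*exp(3*x) - 16.9328*exp(2*x) + 5.5056*exp(x) + 4.9284)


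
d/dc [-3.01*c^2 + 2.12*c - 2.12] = 2.12 - 6.02*c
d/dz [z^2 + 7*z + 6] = 2*z + 7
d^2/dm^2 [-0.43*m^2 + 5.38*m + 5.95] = -0.860000000000000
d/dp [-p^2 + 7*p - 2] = 7 - 2*p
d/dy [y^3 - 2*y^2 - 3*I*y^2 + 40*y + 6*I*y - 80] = 3*y^2 - 4*y - 6*I*y + 40 + 6*I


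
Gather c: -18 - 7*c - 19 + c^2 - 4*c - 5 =c^2 - 11*c - 42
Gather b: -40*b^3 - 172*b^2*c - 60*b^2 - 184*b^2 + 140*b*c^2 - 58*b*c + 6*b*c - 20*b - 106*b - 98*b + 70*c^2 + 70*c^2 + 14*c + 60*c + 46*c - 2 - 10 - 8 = -40*b^3 + b^2*(-172*c - 244) + b*(140*c^2 - 52*c - 224) + 140*c^2 + 120*c - 20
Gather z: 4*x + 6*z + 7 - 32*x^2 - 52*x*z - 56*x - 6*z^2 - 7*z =-32*x^2 - 52*x - 6*z^2 + z*(-52*x - 1) + 7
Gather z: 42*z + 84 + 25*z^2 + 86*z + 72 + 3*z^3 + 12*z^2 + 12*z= 3*z^3 + 37*z^2 + 140*z + 156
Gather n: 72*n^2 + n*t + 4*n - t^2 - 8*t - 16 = 72*n^2 + n*(t + 4) - t^2 - 8*t - 16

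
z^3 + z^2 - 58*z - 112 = (z - 8)*(z + 2)*(z + 7)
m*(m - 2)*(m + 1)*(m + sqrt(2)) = m^4 - m^3 + sqrt(2)*m^3 - 2*m^2 - sqrt(2)*m^2 - 2*sqrt(2)*m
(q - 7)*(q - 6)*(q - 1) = q^3 - 14*q^2 + 55*q - 42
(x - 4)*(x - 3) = x^2 - 7*x + 12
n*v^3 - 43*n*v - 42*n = (v - 7)*(v + 6)*(n*v + n)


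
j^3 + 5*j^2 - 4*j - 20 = (j - 2)*(j + 2)*(j + 5)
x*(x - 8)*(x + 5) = x^3 - 3*x^2 - 40*x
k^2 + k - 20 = (k - 4)*(k + 5)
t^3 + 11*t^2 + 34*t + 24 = (t + 1)*(t + 4)*(t + 6)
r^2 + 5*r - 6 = (r - 1)*(r + 6)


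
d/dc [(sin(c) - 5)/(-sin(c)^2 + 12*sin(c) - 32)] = (sin(c)^2 - 10*sin(c) + 28)*cos(c)/(sin(c)^2 - 12*sin(c) + 32)^2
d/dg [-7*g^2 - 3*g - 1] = -14*g - 3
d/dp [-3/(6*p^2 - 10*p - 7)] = 6*(6*p - 5)/(-6*p^2 + 10*p + 7)^2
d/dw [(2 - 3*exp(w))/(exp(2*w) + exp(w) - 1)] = (3*exp(2*w) - 4*exp(w) + 1)*exp(w)/(exp(4*w) + 2*exp(3*w) - exp(2*w) - 2*exp(w) + 1)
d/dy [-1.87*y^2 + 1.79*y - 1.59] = 1.79 - 3.74*y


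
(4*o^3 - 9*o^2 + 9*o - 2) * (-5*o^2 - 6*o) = -20*o^5 + 21*o^4 + 9*o^3 - 44*o^2 + 12*o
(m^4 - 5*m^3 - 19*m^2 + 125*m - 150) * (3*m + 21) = 3*m^5 + 6*m^4 - 162*m^3 - 24*m^2 + 2175*m - 3150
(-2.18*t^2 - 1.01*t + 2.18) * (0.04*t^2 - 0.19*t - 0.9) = -0.0872*t^4 + 0.3738*t^3 + 2.2411*t^2 + 0.4948*t - 1.962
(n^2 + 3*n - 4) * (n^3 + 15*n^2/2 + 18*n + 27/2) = n^5 + 21*n^4/2 + 73*n^3/2 + 75*n^2/2 - 63*n/2 - 54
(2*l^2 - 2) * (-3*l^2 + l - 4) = -6*l^4 + 2*l^3 - 2*l^2 - 2*l + 8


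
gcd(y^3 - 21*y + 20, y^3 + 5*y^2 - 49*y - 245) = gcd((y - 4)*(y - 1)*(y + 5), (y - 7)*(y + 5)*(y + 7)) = y + 5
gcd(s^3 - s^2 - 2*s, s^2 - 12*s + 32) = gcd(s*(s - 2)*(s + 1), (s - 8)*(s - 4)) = 1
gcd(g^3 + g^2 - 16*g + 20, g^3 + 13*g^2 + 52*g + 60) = g + 5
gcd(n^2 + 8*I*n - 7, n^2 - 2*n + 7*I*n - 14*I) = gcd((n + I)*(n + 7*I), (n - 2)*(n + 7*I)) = n + 7*I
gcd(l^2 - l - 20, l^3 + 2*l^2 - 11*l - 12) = l + 4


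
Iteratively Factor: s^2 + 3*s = (s)*(s + 3)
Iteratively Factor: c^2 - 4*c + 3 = (c - 3)*(c - 1)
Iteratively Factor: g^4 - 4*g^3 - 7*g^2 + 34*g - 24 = (g - 2)*(g^3 - 2*g^2 - 11*g + 12) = (g - 2)*(g + 3)*(g^2 - 5*g + 4) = (g - 2)*(g - 1)*(g + 3)*(g - 4)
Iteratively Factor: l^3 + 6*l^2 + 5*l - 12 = (l + 4)*(l^2 + 2*l - 3) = (l + 3)*(l + 4)*(l - 1)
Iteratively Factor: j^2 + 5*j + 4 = (j + 1)*(j + 4)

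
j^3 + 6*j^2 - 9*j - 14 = (j - 2)*(j + 1)*(j + 7)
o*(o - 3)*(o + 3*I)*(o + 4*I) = o^4 - 3*o^3 + 7*I*o^3 - 12*o^2 - 21*I*o^2 + 36*o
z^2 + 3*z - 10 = (z - 2)*(z + 5)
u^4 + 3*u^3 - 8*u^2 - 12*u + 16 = (u - 2)*(u - 1)*(u + 2)*(u + 4)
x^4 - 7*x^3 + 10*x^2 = x^2*(x - 5)*(x - 2)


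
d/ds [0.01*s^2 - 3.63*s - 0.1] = 0.02*s - 3.63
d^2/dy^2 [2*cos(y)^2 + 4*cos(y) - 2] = -4*cos(y) - 4*cos(2*y)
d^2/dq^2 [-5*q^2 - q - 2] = -10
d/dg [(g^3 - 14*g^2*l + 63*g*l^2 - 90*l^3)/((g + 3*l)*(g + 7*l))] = (g^4 + 20*g^3*l - 140*g^2*l^2 - 408*g*l^3 + 2223*l^4)/(g^4 + 20*g^3*l + 142*g^2*l^2 + 420*g*l^3 + 441*l^4)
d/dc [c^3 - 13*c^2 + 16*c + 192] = 3*c^2 - 26*c + 16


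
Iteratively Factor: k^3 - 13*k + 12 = (k - 1)*(k^2 + k - 12) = (k - 3)*(k - 1)*(k + 4)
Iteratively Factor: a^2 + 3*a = (a)*(a + 3)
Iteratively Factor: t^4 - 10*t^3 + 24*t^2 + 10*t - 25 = (t - 5)*(t^3 - 5*t^2 - t + 5) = (t - 5)*(t + 1)*(t^2 - 6*t + 5) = (t - 5)*(t - 1)*(t + 1)*(t - 5)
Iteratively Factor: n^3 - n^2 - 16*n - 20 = (n + 2)*(n^2 - 3*n - 10) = (n + 2)^2*(n - 5)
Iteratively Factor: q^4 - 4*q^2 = (q)*(q^3 - 4*q) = q*(q - 2)*(q^2 + 2*q) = q*(q - 2)*(q + 2)*(q)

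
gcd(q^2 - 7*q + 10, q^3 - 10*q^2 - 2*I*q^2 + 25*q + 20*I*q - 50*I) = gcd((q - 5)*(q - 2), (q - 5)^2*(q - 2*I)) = q - 5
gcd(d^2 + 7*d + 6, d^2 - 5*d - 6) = d + 1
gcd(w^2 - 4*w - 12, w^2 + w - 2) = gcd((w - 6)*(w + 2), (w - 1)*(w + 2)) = w + 2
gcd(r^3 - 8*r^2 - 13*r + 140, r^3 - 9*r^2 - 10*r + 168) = r^2 - 3*r - 28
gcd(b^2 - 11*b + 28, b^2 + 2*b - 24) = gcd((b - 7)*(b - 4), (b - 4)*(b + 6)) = b - 4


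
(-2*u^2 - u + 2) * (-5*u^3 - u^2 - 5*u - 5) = 10*u^5 + 7*u^4 + u^3 + 13*u^2 - 5*u - 10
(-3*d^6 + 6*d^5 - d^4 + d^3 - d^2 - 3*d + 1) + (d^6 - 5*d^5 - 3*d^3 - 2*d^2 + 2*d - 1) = -2*d^6 + d^5 - d^4 - 2*d^3 - 3*d^2 - d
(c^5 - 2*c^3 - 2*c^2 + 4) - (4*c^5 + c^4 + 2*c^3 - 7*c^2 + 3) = -3*c^5 - c^4 - 4*c^3 + 5*c^2 + 1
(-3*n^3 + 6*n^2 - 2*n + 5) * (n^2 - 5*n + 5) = -3*n^5 + 21*n^4 - 47*n^3 + 45*n^2 - 35*n + 25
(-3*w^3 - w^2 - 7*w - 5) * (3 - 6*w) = 18*w^4 - 3*w^3 + 39*w^2 + 9*w - 15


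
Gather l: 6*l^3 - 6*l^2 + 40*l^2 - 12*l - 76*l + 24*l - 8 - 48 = 6*l^3 + 34*l^2 - 64*l - 56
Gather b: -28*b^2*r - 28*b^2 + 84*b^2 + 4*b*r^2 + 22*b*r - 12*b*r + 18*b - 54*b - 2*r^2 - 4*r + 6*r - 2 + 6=b^2*(56 - 28*r) + b*(4*r^2 + 10*r - 36) - 2*r^2 + 2*r + 4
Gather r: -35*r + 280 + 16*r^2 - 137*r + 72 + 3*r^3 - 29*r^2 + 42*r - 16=3*r^3 - 13*r^2 - 130*r + 336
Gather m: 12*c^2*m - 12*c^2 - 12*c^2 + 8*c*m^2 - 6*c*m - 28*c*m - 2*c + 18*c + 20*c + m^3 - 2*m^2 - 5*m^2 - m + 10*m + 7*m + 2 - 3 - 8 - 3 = -24*c^2 + 36*c + m^3 + m^2*(8*c - 7) + m*(12*c^2 - 34*c + 16) - 12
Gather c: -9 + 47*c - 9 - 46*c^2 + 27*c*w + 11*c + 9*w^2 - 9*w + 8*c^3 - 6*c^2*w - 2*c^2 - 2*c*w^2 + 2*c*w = 8*c^3 + c^2*(-6*w - 48) + c*(-2*w^2 + 29*w + 58) + 9*w^2 - 9*w - 18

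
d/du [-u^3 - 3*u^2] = 3*u*(-u - 2)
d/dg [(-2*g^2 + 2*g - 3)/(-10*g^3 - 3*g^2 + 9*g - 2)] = (-20*g^4 + 40*g^3 - 102*g^2 - 10*g + 23)/(100*g^6 + 60*g^5 - 171*g^4 - 14*g^3 + 93*g^2 - 36*g + 4)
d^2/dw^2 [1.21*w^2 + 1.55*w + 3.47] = 2.42000000000000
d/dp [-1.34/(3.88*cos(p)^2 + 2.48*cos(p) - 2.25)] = -(10.3984*cos(p) + 3.3232)*sin(p)/(3.88*cos(p)^2 + 2.48*cos(p) - 2.25)^2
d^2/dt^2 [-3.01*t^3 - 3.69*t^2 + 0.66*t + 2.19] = -18.06*t - 7.38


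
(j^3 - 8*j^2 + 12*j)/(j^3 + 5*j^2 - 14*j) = (j - 6)/(j + 7)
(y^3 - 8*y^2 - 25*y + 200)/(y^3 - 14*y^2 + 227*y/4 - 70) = 4*(y^2 - 25)/(4*y^2 - 24*y + 35)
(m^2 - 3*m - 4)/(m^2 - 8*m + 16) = (m + 1)/(m - 4)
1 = 1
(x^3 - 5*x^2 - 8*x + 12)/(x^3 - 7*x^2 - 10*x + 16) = (x - 6)/(x - 8)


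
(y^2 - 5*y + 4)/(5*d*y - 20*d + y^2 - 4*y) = (y - 1)/(5*d + y)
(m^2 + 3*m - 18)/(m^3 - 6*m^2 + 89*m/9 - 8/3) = 9*(m + 6)/(9*m^2 - 27*m + 8)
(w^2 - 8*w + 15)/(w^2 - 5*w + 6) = (w - 5)/(w - 2)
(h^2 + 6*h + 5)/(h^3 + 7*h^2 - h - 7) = (h + 5)/(h^2 + 6*h - 7)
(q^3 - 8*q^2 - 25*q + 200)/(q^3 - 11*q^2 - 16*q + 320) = (q - 5)/(q - 8)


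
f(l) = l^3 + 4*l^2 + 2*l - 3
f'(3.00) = 53.00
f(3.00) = 66.00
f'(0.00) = 2.00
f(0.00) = -3.00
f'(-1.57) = -3.17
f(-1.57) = -0.15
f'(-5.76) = 55.45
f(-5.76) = -72.91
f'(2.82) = 48.42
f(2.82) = 56.88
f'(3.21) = 58.59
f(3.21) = 77.71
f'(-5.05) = 38.11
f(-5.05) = -39.88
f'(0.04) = 2.32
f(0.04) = -2.91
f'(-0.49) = -1.20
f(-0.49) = -3.14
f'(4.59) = 101.92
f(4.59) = 187.15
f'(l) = 3*l^2 + 8*l + 2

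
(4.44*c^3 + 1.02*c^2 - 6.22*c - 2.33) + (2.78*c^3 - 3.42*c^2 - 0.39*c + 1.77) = 7.22*c^3 - 2.4*c^2 - 6.61*c - 0.56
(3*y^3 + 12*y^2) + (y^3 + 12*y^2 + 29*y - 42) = 4*y^3 + 24*y^2 + 29*y - 42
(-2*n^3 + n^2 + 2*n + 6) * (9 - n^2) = 2*n^5 - n^4 - 20*n^3 + 3*n^2 + 18*n + 54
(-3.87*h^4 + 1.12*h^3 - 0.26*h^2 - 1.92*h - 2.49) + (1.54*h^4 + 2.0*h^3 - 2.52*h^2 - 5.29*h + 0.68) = -2.33*h^4 + 3.12*h^3 - 2.78*h^2 - 7.21*h - 1.81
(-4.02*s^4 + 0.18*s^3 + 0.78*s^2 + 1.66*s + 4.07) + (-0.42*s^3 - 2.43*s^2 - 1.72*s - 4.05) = -4.02*s^4 - 0.24*s^3 - 1.65*s^2 - 0.0600000000000001*s + 0.0200000000000005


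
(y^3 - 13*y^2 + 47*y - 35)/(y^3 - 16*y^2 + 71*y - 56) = (y - 5)/(y - 8)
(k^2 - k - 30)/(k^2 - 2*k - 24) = (k + 5)/(k + 4)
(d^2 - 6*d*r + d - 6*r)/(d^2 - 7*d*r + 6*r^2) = (-d - 1)/(-d + r)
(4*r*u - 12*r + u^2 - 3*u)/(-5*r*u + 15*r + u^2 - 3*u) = (-4*r - u)/(5*r - u)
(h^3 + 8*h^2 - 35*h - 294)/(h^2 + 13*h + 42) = (h^2 + h - 42)/(h + 6)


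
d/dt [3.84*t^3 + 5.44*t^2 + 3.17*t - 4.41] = 11.52*t^2 + 10.88*t + 3.17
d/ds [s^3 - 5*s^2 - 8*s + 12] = 3*s^2 - 10*s - 8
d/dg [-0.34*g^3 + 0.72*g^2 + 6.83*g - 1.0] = -1.02*g^2 + 1.44*g + 6.83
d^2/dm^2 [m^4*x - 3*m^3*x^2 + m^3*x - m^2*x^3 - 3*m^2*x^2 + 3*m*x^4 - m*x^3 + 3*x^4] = 2*x*(6*m^2 - 9*m*x + 3*m - x^2 - 3*x)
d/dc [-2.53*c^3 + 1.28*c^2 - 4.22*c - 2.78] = -7.59*c^2 + 2.56*c - 4.22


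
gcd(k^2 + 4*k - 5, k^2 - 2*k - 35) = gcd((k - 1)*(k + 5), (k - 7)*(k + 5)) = k + 5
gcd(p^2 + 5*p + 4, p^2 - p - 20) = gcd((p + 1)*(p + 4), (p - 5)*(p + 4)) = p + 4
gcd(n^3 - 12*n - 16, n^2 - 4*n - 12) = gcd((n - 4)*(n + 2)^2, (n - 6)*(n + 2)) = n + 2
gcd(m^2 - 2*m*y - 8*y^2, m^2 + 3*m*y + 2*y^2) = m + 2*y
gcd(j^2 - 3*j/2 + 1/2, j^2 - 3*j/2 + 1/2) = j^2 - 3*j/2 + 1/2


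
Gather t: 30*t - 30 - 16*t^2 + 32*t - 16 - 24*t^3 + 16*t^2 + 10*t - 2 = -24*t^3 + 72*t - 48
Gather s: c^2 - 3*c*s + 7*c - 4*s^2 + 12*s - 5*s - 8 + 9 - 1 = c^2 + 7*c - 4*s^2 + s*(7 - 3*c)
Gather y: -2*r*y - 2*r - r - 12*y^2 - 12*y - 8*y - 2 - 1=-3*r - 12*y^2 + y*(-2*r - 20) - 3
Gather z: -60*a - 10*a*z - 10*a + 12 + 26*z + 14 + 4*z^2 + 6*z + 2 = -70*a + 4*z^2 + z*(32 - 10*a) + 28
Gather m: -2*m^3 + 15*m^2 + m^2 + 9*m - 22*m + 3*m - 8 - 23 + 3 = -2*m^3 + 16*m^2 - 10*m - 28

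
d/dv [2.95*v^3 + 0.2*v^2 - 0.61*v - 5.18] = 8.85*v^2 + 0.4*v - 0.61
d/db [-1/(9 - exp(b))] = -exp(b)/(exp(b) - 9)^2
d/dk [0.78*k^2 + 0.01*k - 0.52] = 1.56*k + 0.01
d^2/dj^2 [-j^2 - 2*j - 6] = -2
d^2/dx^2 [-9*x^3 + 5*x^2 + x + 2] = 10 - 54*x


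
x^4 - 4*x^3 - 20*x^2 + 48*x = x*(x - 6)*(x - 2)*(x + 4)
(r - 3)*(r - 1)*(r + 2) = r^3 - 2*r^2 - 5*r + 6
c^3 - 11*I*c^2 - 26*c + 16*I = (c - 8*I)*(c - 2*I)*(c - I)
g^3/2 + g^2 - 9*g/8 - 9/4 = (g/2 + 1)*(g - 3/2)*(g + 3/2)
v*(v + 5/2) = v^2 + 5*v/2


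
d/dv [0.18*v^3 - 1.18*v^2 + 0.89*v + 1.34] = 0.54*v^2 - 2.36*v + 0.89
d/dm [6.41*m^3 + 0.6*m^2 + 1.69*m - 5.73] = 19.23*m^2 + 1.2*m + 1.69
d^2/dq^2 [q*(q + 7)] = 2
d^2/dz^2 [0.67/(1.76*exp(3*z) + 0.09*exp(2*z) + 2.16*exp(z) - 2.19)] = (0.67*(5.28*exp(2*z) + 0.18*exp(z) + 2.16)*(10.56*exp(2*z) + 0.36*exp(z) + 4.32)*exp(z) - (10.6128*exp(2*z) + 0.2412*exp(z) + 1.4472)*(1.76*exp(3*z) + 0.09*exp(2*z) + 2.16*exp(z) - 2.19))*exp(z)/(1.76*exp(3*z) + 0.09*exp(2*z) + 2.16*exp(z) - 2.19)^3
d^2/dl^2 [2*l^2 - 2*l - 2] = 4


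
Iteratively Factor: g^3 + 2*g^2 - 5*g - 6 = (g + 1)*(g^2 + g - 6) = (g + 1)*(g + 3)*(g - 2)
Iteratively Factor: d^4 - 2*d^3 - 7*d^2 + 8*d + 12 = (d - 2)*(d^3 - 7*d - 6) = (d - 3)*(d - 2)*(d^2 + 3*d + 2) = (d - 3)*(d - 2)*(d + 1)*(d + 2)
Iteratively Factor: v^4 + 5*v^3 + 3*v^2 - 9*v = (v + 3)*(v^3 + 2*v^2 - 3*v) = (v - 1)*(v + 3)*(v^2 + 3*v) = v*(v - 1)*(v + 3)*(v + 3)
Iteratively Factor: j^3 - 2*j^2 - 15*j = (j - 5)*(j^2 + 3*j) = (j - 5)*(j + 3)*(j)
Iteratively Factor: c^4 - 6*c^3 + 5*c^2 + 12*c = (c + 1)*(c^3 - 7*c^2 + 12*c) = (c - 3)*(c + 1)*(c^2 - 4*c) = c*(c - 3)*(c + 1)*(c - 4)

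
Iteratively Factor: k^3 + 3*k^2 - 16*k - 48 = (k + 4)*(k^2 - k - 12) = (k - 4)*(k + 4)*(k + 3)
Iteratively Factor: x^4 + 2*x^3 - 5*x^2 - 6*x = (x + 3)*(x^3 - x^2 - 2*x) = (x - 2)*(x + 3)*(x^2 + x) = (x - 2)*(x + 1)*(x + 3)*(x)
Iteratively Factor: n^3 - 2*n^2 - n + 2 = (n - 1)*(n^2 - n - 2) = (n - 1)*(n + 1)*(n - 2)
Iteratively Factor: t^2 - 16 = (t - 4)*(t + 4)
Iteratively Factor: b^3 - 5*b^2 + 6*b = (b - 2)*(b^2 - 3*b) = (b - 3)*(b - 2)*(b)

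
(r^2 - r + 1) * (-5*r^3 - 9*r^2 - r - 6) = -5*r^5 - 4*r^4 + 3*r^3 - 14*r^2 + 5*r - 6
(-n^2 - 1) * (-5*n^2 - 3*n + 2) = 5*n^4 + 3*n^3 + 3*n^2 + 3*n - 2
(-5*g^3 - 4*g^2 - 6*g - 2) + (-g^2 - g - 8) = -5*g^3 - 5*g^2 - 7*g - 10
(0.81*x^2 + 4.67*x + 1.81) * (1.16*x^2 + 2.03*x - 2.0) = 0.9396*x^4 + 7.0615*x^3 + 9.9597*x^2 - 5.6657*x - 3.62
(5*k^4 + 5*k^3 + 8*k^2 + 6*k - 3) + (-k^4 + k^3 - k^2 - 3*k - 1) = 4*k^4 + 6*k^3 + 7*k^2 + 3*k - 4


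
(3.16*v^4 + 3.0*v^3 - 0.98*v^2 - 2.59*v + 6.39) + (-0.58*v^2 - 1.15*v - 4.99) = 3.16*v^4 + 3.0*v^3 - 1.56*v^2 - 3.74*v + 1.4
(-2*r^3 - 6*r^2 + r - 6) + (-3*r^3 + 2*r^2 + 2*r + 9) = -5*r^3 - 4*r^2 + 3*r + 3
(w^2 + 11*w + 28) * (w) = w^3 + 11*w^2 + 28*w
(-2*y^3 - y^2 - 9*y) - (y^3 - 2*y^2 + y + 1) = -3*y^3 + y^2 - 10*y - 1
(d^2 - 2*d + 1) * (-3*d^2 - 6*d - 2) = -3*d^4 + 7*d^2 - 2*d - 2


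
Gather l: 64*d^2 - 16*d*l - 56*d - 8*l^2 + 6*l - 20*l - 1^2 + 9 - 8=64*d^2 - 56*d - 8*l^2 + l*(-16*d - 14)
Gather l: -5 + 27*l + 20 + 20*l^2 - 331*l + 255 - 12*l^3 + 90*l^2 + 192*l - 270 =-12*l^3 + 110*l^2 - 112*l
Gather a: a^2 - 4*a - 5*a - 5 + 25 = a^2 - 9*a + 20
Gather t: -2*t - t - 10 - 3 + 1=-3*t - 12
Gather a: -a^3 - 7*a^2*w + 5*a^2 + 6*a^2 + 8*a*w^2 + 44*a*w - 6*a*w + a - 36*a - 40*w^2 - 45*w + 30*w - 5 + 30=-a^3 + a^2*(11 - 7*w) + a*(8*w^2 + 38*w - 35) - 40*w^2 - 15*w + 25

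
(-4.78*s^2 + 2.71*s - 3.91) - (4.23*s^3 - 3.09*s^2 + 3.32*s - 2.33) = -4.23*s^3 - 1.69*s^2 - 0.61*s - 1.58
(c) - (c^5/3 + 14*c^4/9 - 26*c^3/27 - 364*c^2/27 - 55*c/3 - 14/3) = -c^5/3 - 14*c^4/9 + 26*c^3/27 + 364*c^2/27 + 58*c/3 + 14/3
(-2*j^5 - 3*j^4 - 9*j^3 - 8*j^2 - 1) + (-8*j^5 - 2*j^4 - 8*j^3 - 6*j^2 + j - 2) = -10*j^5 - 5*j^4 - 17*j^3 - 14*j^2 + j - 3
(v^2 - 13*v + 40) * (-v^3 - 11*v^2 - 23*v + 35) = -v^5 + 2*v^4 + 80*v^3 - 106*v^2 - 1375*v + 1400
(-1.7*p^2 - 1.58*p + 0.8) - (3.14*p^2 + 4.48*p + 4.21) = -4.84*p^2 - 6.06*p - 3.41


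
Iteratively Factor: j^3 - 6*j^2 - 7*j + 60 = (j + 3)*(j^2 - 9*j + 20) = (j - 4)*(j + 3)*(j - 5)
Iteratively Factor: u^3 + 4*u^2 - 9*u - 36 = (u + 4)*(u^2 - 9) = (u - 3)*(u + 4)*(u + 3)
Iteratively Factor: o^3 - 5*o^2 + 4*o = (o - 1)*(o^2 - 4*o) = (o - 4)*(o - 1)*(o)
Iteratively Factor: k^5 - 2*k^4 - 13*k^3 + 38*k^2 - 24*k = (k + 4)*(k^4 - 6*k^3 + 11*k^2 - 6*k) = (k - 2)*(k + 4)*(k^3 - 4*k^2 + 3*k) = k*(k - 2)*(k + 4)*(k^2 - 4*k + 3) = k*(k - 3)*(k - 2)*(k + 4)*(k - 1)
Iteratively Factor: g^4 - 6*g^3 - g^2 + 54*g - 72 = (g + 3)*(g^3 - 9*g^2 + 26*g - 24) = (g - 2)*(g + 3)*(g^2 - 7*g + 12) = (g - 4)*(g - 2)*(g + 3)*(g - 3)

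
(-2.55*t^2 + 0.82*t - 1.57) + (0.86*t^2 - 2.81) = -1.69*t^2 + 0.82*t - 4.38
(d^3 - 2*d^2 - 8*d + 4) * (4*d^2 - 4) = 4*d^5 - 8*d^4 - 36*d^3 + 24*d^2 + 32*d - 16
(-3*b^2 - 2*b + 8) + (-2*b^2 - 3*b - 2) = -5*b^2 - 5*b + 6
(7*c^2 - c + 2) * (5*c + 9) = 35*c^3 + 58*c^2 + c + 18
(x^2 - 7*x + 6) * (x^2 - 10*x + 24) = x^4 - 17*x^3 + 100*x^2 - 228*x + 144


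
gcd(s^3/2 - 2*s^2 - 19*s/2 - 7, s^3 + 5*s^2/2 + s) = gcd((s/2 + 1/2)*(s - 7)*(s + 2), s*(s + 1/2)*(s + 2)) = s + 2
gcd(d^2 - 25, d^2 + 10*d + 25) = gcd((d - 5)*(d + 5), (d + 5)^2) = d + 5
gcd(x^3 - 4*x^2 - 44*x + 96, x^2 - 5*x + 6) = x - 2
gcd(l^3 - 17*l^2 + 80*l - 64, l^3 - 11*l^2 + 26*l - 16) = l^2 - 9*l + 8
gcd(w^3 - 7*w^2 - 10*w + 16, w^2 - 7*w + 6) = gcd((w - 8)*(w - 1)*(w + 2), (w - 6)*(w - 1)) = w - 1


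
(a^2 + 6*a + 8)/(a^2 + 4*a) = (a + 2)/a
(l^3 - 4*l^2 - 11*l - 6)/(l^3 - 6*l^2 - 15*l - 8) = (l - 6)/(l - 8)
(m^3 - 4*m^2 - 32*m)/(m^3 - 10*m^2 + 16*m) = (m + 4)/(m - 2)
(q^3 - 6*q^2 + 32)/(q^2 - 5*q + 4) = (q^2 - 2*q - 8)/(q - 1)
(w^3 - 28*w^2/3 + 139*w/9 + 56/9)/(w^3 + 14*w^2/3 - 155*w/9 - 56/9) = (w - 7)/(w + 7)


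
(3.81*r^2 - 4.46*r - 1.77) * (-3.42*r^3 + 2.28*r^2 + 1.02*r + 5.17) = -13.0302*r^5 + 23.94*r^4 - 0.229199999999999*r^3 + 11.1129*r^2 - 24.8636*r - 9.1509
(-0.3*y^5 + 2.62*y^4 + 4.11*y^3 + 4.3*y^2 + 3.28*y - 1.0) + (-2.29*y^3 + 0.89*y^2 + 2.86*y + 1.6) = -0.3*y^5 + 2.62*y^4 + 1.82*y^3 + 5.19*y^2 + 6.14*y + 0.6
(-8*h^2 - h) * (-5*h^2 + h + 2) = 40*h^4 - 3*h^3 - 17*h^2 - 2*h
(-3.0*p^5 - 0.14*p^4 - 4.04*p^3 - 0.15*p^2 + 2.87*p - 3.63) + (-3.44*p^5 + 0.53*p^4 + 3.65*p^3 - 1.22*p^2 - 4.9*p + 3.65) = -6.44*p^5 + 0.39*p^4 - 0.39*p^3 - 1.37*p^2 - 2.03*p + 0.02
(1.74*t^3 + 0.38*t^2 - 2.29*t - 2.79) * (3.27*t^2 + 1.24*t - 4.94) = 5.6898*t^5 + 3.4002*t^4 - 15.6127*t^3 - 13.8401*t^2 + 7.853*t + 13.7826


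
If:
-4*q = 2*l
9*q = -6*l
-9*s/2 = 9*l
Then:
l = 0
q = 0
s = 0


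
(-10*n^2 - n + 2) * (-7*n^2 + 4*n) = 70*n^4 - 33*n^3 - 18*n^2 + 8*n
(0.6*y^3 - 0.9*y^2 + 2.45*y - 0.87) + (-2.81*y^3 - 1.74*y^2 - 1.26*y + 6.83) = -2.21*y^3 - 2.64*y^2 + 1.19*y + 5.96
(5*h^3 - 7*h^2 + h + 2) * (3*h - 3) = 15*h^4 - 36*h^3 + 24*h^2 + 3*h - 6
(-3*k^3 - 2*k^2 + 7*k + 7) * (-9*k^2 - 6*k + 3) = 27*k^5 + 36*k^4 - 60*k^3 - 111*k^2 - 21*k + 21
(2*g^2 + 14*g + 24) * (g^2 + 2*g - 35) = 2*g^4 + 18*g^3 - 18*g^2 - 442*g - 840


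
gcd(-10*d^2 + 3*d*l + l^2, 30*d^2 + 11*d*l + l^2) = 5*d + l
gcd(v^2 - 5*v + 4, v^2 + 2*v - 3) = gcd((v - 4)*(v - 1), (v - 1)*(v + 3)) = v - 1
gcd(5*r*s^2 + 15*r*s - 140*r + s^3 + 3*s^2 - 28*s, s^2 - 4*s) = s - 4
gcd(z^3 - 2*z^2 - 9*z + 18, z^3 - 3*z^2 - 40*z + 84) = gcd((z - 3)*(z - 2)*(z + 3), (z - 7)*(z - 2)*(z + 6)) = z - 2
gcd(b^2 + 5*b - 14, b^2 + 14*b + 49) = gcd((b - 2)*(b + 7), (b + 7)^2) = b + 7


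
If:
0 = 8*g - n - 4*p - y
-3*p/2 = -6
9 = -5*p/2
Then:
No Solution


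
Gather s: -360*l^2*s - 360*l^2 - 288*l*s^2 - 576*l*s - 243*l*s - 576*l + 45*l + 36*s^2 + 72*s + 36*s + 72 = -360*l^2 - 531*l + s^2*(36 - 288*l) + s*(-360*l^2 - 819*l + 108) + 72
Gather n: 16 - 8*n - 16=-8*n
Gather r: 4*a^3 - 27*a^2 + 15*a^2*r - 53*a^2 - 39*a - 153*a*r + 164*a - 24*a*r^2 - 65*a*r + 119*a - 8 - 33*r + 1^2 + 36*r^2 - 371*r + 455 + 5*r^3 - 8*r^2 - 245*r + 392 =4*a^3 - 80*a^2 + 244*a + 5*r^3 + r^2*(28 - 24*a) + r*(15*a^2 - 218*a - 649) + 840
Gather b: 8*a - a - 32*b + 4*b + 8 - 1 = 7*a - 28*b + 7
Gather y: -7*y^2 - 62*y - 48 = -7*y^2 - 62*y - 48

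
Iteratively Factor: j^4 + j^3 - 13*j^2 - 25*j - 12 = (j + 3)*(j^3 - 2*j^2 - 7*j - 4) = (j + 1)*(j + 3)*(j^2 - 3*j - 4) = (j + 1)^2*(j + 3)*(j - 4)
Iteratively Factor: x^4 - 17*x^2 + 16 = (x + 4)*(x^3 - 4*x^2 - x + 4) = (x - 4)*(x + 4)*(x^2 - 1) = (x - 4)*(x + 1)*(x + 4)*(x - 1)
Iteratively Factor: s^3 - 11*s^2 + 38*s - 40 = (s - 5)*(s^2 - 6*s + 8) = (s - 5)*(s - 4)*(s - 2)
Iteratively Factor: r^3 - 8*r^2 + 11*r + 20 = (r - 4)*(r^2 - 4*r - 5) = (r - 4)*(r + 1)*(r - 5)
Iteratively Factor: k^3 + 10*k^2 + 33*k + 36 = (k + 3)*(k^2 + 7*k + 12) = (k + 3)*(k + 4)*(k + 3)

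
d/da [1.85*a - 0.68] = 1.85000000000000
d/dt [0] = 0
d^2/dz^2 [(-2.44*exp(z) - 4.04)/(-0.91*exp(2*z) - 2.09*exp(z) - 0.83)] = (2.020564*exp(4*z) + 8.74146*exp(3*z) + 11.993436*exp(2*z) + 1.208808*exp(z) - 5.327272)*exp(z)/(0.753571*exp(6*z) + 5.192187*exp(5*z) + 13.986882*exp(4*z) + 18.600791*exp(3*z) + 12.757266*exp(2*z) + 4.319403*exp(z) + 0.571787)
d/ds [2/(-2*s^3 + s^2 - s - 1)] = 2*(6*s^2 - 2*s + 1)/(2*s^3 - s^2 + s + 1)^2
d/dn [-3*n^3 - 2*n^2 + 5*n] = -9*n^2 - 4*n + 5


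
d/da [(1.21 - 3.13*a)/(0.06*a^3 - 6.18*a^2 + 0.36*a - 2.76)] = (0.3756*a^3 - 19.5612*a^2 + 14.9556*a + 8.2032)/(0.0036*a^6 - 0.7416*a^5 + 38.2356*a^4 - 4.7808*a^3 + 34.2432*a^2 - 1.9872*a + 7.6176)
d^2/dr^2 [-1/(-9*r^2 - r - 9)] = 2*(-81*r^2 - 9*r + (18*r + 1)^2 - 81)/(9*r^2 + r + 9)^3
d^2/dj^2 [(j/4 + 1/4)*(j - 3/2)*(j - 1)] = 3*j/2 - 3/4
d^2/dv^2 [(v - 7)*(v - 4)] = 2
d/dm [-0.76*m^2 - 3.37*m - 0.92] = -1.52*m - 3.37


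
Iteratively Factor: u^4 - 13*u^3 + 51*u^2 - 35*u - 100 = (u - 5)*(u^3 - 8*u^2 + 11*u + 20) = (u - 5)^2*(u^2 - 3*u - 4) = (u - 5)^2*(u + 1)*(u - 4)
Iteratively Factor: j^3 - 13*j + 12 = (j - 3)*(j^2 + 3*j - 4) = (j - 3)*(j + 4)*(j - 1)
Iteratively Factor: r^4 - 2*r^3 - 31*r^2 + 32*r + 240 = (r - 5)*(r^3 + 3*r^2 - 16*r - 48) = (r - 5)*(r + 3)*(r^2 - 16) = (r - 5)*(r + 3)*(r + 4)*(r - 4)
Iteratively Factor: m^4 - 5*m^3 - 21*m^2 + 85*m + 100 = (m - 5)*(m^3 - 21*m - 20) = (m - 5)*(m + 1)*(m^2 - m - 20) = (m - 5)^2*(m + 1)*(m + 4)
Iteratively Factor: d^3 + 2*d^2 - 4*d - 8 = (d + 2)*(d^2 - 4) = (d - 2)*(d + 2)*(d + 2)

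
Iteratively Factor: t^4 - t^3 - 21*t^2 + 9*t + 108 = (t + 3)*(t^3 - 4*t^2 - 9*t + 36) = (t - 3)*(t + 3)*(t^2 - t - 12) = (t - 3)*(t + 3)^2*(t - 4)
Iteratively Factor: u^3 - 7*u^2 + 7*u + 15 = (u + 1)*(u^2 - 8*u + 15) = (u - 3)*(u + 1)*(u - 5)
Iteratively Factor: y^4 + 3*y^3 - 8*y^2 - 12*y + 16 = (y + 2)*(y^3 + y^2 - 10*y + 8) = (y + 2)*(y + 4)*(y^2 - 3*y + 2) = (y - 1)*(y + 2)*(y + 4)*(y - 2)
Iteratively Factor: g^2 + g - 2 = (g + 2)*(g - 1)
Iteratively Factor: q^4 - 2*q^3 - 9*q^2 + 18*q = (q + 3)*(q^3 - 5*q^2 + 6*q) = (q - 3)*(q + 3)*(q^2 - 2*q) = q*(q - 3)*(q + 3)*(q - 2)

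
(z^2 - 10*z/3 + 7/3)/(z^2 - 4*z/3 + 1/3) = (3*z - 7)/(3*z - 1)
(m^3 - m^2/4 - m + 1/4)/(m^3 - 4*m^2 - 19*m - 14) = (4*m^2 - 5*m + 1)/(4*(m^2 - 5*m - 14))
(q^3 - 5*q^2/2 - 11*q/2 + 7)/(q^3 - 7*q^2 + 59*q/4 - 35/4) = 2*(q + 2)/(2*q - 5)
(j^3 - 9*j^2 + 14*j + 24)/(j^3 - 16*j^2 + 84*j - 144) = (j + 1)/(j - 6)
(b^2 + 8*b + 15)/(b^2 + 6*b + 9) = (b + 5)/(b + 3)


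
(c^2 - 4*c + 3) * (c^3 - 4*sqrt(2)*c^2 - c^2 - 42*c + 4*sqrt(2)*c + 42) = c^5 - 4*sqrt(2)*c^4 - 5*c^4 - 35*c^3 + 20*sqrt(2)*c^3 - 28*sqrt(2)*c^2 + 207*c^2 - 294*c + 12*sqrt(2)*c + 126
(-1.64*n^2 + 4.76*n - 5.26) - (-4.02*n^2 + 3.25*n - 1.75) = 2.38*n^2 + 1.51*n - 3.51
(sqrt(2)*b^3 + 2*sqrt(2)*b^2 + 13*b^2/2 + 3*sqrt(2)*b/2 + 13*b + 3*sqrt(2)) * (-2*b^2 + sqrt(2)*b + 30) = -2*sqrt(2)*b^5 - 11*b^4 - 4*sqrt(2)*b^4 - 22*b^3 + 67*sqrt(2)*b^3/2 + 67*sqrt(2)*b^2 + 198*b^2 + 45*sqrt(2)*b + 396*b + 90*sqrt(2)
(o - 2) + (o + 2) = 2*o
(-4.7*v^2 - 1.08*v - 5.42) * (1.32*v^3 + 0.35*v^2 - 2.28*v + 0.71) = -6.204*v^5 - 3.0706*v^4 + 3.1836*v^3 - 2.7716*v^2 + 11.5908*v - 3.8482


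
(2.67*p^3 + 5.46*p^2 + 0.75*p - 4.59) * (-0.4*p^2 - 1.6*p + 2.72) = -1.068*p^5 - 6.456*p^4 - 1.7736*p^3 + 15.4872*p^2 + 9.384*p - 12.4848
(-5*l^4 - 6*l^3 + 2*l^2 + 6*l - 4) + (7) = -5*l^4 - 6*l^3 + 2*l^2 + 6*l + 3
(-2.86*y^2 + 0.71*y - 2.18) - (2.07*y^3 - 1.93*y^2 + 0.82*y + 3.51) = -2.07*y^3 - 0.93*y^2 - 0.11*y - 5.69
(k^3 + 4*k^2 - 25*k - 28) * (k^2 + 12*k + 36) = k^5 + 16*k^4 + 59*k^3 - 184*k^2 - 1236*k - 1008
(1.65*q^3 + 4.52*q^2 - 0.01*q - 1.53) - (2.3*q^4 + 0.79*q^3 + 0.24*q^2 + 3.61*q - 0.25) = -2.3*q^4 + 0.86*q^3 + 4.28*q^2 - 3.62*q - 1.28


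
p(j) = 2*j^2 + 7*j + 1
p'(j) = 4*j + 7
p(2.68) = 34.12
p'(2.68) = 17.72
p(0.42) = 4.29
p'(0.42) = 8.68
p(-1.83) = -5.11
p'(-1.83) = -0.32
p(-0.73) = -3.04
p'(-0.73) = 4.08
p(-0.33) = -1.09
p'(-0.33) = 5.68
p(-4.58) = 10.89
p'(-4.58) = -11.32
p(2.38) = 28.99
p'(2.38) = 16.52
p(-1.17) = -4.45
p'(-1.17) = 2.32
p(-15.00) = 346.00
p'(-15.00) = -53.00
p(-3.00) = -2.00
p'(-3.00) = -5.00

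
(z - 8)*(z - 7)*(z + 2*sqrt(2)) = z^3 - 15*z^2 + 2*sqrt(2)*z^2 - 30*sqrt(2)*z + 56*z + 112*sqrt(2)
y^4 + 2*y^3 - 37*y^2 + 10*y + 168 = (y - 4)*(y - 3)*(y + 2)*(y + 7)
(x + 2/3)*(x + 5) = x^2 + 17*x/3 + 10/3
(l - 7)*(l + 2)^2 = l^3 - 3*l^2 - 24*l - 28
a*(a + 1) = a^2 + a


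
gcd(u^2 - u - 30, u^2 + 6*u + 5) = u + 5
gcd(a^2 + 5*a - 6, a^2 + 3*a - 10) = 1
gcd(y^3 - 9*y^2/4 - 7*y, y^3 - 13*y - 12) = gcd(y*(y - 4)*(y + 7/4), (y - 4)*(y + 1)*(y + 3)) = y - 4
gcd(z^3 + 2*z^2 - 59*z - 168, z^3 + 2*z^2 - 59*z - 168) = z^3 + 2*z^2 - 59*z - 168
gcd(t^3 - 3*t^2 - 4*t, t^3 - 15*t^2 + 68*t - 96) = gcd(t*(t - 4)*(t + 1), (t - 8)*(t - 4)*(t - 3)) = t - 4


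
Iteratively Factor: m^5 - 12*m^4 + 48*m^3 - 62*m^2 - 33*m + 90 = (m - 2)*(m^4 - 10*m^3 + 28*m^2 - 6*m - 45) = (m - 2)*(m + 1)*(m^3 - 11*m^2 + 39*m - 45) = (m - 3)*(m - 2)*(m + 1)*(m^2 - 8*m + 15) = (m - 3)^2*(m - 2)*(m + 1)*(m - 5)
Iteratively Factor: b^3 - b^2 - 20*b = (b)*(b^2 - b - 20) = b*(b - 5)*(b + 4)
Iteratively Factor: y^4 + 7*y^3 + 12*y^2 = (y)*(y^3 + 7*y^2 + 12*y) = y*(y + 4)*(y^2 + 3*y) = y*(y + 3)*(y + 4)*(y)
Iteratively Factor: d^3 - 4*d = (d)*(d^2 - 4) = d*(d - 2)*(d + 2)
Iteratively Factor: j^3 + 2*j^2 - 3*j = (j)*(j^2 + 2*j - 3) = j*(j + 3)*(j - 1)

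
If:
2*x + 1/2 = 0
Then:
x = -1/4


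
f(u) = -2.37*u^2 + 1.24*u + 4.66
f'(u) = 1.24 - 4.74*u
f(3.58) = -21.28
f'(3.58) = -15.73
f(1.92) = -1.70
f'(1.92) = -7.86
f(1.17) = 2.87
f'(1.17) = -4.31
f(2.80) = -10.45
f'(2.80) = -12.03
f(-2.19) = -9.42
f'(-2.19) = 11.62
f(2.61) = -8.25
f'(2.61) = -11.13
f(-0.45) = 3.62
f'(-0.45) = 3.37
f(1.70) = -0.08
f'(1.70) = -6.82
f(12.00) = -321.74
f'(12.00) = -55.64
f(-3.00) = -20.39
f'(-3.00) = 15.46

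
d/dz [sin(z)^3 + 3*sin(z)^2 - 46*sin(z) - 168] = (3*sin(z)^2 + 6*sin(z) - 46)*cos(z)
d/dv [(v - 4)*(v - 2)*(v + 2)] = 3*v^2 - 8*v - 4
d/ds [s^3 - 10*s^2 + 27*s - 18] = 3*s^2 - 20*s + 27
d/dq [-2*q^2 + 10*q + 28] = 10 - 4*q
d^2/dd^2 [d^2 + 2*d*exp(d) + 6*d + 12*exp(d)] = 2*d*exp(d) + 16*exp(d) + 2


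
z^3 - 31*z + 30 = (z - 5)*(z - 1)*(z + 6)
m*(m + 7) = m^2 + 7*m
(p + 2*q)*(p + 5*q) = p^2 + 7*p*q + 10*q^2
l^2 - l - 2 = (l - 2)*(l + 1)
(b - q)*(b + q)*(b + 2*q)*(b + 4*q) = b^4 + 6*b^3*q + 7*b^2*q^2 - 6*b*q^3 - 8*q^4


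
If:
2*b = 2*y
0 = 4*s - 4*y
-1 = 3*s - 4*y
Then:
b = 1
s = 1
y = 1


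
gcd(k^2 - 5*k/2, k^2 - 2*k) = k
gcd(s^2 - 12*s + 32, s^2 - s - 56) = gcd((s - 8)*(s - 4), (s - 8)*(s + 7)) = s - 8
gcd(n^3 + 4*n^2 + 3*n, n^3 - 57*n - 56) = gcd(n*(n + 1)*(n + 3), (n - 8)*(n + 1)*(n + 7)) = n + 1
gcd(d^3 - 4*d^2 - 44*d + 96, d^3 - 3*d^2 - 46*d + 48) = d^2 - 2*d - 48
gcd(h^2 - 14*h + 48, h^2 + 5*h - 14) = 1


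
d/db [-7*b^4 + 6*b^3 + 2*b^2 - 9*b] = -28*b^3 + 18*b^2 + 4*b - 9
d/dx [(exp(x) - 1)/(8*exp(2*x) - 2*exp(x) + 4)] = ((1 - exp(x))*(8*exp(x) - 1) + 4*exp(2*x) - exp(x) + 2)*exp(x)/(2*(4*exp(2*x) - exp(x) + 2)^2)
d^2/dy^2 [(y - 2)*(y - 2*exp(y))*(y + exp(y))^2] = -12*y^2*exp(2*y) + 12*y^2 - 18*y*exp(3*y) - 12*y + 24*exp(3*y) + 18*exp(2*y)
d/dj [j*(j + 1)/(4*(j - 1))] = (j^2 - 2*j - 1)/(4*(j^2 - 2*j + 1))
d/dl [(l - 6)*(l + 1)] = 2*l - 5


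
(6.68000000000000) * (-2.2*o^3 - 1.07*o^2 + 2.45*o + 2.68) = -14.696*o^3 - 7.1476*o^2 + 16.366*o + 17.9024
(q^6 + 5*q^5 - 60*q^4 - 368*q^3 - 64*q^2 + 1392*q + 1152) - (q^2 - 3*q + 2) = q^6 + 5*q^5 - 60*q^4 - 368*q^3 - 65*q^2 + 1395*q + 1150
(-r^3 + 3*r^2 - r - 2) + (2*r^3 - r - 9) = r^3 + 3*r^2 - 2*r - 11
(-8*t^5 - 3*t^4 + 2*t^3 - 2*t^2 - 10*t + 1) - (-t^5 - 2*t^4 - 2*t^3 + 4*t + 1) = -7*t^5 - t^4 + 4*t^3 - 2*t^2 - 14*t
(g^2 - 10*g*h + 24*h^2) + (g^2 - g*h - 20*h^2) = 2*g^2 - 11*g*h + 4*h^2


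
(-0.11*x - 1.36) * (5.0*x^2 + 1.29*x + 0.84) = -0.55*x^3 - 6.9419*x^2 - 1.8468*x - 1.1424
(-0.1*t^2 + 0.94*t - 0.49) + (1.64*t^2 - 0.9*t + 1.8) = 1.54*t^2 + 0.0399999999999999*t + 1.31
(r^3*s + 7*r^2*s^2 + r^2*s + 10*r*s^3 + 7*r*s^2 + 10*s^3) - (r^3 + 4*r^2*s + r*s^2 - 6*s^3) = r^3*s - r^3 + 7*r^2*s^2 - 3*r^2*s + 10*r*s^3 + 6*r*s^2 + 16*s^3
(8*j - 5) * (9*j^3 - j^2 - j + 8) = 72*j^4 - 53*j^3 - 3*j^2 + 69*j - 40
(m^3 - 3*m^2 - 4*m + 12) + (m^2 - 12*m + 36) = m^3 - 2*m^2 - 16*m + 48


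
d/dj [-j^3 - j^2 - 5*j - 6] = -3*j^2 - 2*j - 5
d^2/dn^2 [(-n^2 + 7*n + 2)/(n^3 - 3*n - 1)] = 2*(-9*(n^2 - 1)^2*(-n^2 + 7*n + 2) + 3*(-n*(-n^2 + 7*n + 2) + (2*n - 7)*(n^2 - 1))*(-n^3 + 3*n + 1) + (-n^3 + 3*n + 1)^2)/(-n^3 + 3*n + 1)^3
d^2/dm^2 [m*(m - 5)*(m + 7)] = 6*m + 4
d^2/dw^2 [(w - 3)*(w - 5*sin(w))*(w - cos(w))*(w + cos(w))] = 5*w^3*sin(w) - 15*w^2*sin(w) - 30*w^2*cos(w) + 2*w^2*cos(2*w) + 12*w^2 - 125*w*sin(w)/4 + 4*w*sin(2*w) - 45*w*sin(3*w)/4 + 60*w*cos(w) - 6*w*cos(2*w) - 18*w + 135*sin(w)/4 - 6*sin(2*w) + 135*sin(3*w)/4 + 5*cos(w)/2 - cos(2*w) + 15*cos(3*w)/2 - 1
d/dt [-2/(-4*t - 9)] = -8/(4*t + 9)^2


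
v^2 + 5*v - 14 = (v - 2)*(v + 7)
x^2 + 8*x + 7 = (x + 1)*(x + 7)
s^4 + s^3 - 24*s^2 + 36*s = s*(s - 3)*(s - 2)*(s + 6)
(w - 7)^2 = w^2 - 14*w + 49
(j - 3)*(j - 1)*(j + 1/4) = j^3 - 15*j^2/4 + 2*j + 3/4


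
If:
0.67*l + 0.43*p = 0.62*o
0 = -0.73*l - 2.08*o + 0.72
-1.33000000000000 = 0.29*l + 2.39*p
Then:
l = 0.54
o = 0.16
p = -0.62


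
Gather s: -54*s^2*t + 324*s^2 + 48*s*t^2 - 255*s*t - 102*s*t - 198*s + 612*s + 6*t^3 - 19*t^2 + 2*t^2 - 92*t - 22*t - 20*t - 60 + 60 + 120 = s^2*(324 - 54*t) + s*(48*t^2 - 357*t + 414) + 6*t^3 - 17*t^2 - 134*t + 120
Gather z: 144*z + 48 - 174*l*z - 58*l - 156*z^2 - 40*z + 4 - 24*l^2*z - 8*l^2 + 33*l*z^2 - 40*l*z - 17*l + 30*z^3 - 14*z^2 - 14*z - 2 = -8*l^2 - 75*l + 30*z^3 + z^2*(33*l - 170) + z*(-24*l^2 - 214*l + 90) + 50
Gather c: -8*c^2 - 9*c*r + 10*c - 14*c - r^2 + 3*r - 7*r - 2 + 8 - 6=-8*c^2 + c*(-9*r - 4) - r^2 - 4*r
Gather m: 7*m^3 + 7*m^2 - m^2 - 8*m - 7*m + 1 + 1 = 7*m^3 + 6*m^2 - 15*m + 2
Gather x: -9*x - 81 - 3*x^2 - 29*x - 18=-3*x^2 - 38*x - 99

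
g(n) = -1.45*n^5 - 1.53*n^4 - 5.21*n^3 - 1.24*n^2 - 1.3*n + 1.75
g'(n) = -7.25*n^4 - 6.12*n^3 - 15.63*n^2 - 2.48*n - 1.3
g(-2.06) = 70.95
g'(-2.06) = -139.58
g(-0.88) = 5.33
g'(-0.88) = -11.40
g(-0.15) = 1.93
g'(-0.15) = -1.26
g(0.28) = 1.16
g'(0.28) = -3.40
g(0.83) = -4.46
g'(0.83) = -21.07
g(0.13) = 1.55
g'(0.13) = -1.90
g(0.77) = -3.30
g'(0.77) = -17.82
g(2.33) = -218.58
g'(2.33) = -383.02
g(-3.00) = 363.58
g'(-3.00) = -556.54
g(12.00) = -401727.77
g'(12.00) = -163193.14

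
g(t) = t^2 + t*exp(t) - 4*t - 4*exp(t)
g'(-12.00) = -28.00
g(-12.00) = 192.00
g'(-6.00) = -16.02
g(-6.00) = 59.98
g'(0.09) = -7.00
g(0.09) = -4.63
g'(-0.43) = -7.09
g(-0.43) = -0.98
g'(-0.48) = -7.11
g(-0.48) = -0.62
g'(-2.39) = -9.27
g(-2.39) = 14.69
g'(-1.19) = -7.65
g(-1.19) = 4.60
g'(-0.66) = -7.21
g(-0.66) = 0.67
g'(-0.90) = -7.39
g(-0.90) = 2.42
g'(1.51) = -7.72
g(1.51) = -15.03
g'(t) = t*exp(t) + 2*t - 3*exp(t) - 4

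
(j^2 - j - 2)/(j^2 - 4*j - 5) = (j - 2)/(j - 5)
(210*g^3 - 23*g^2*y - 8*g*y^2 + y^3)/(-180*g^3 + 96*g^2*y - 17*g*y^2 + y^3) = (-35*g^2 - 2*g*y + y^2)/(30*g^2 - 11*g*y + y^2)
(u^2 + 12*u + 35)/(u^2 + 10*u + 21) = (u + 5)/(u + 3)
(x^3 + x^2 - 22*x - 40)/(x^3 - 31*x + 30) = (x^2 + 6*x + 8)/(x^2 + 5*x - 6)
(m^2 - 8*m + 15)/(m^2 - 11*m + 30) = (m - 3)/(m - 6)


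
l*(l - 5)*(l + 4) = l^3 - l^2 - 20*l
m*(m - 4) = m^2 - 4*m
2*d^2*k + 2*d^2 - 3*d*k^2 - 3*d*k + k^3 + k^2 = (-2*d + k)*(-d + k)*(k + 1)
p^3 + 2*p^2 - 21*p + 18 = (p - 3)*(p - 1)*(p + 6)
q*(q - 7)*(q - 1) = q^3 - 8*q^2 + 7*q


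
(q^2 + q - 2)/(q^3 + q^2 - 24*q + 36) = (q^2 + q - 2)/(q^3 + q^2 - 24*q + 36)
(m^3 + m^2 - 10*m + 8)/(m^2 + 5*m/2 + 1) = 2*(m^3 + m^2 - 10*m + 8)/(2*m^2 + 5*m + 2)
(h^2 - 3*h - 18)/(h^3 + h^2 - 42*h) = (h + 3)/(h*(h + 7))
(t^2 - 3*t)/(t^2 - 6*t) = (t - 3)/(t - 6)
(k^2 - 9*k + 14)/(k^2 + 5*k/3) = 3*(k^2 - 9*k + 14)/(k*(3*k + 5))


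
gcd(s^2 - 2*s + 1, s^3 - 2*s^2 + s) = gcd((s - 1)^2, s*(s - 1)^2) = s^2 - 2*s + 1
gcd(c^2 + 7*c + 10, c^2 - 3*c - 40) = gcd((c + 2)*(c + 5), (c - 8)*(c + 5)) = c + 5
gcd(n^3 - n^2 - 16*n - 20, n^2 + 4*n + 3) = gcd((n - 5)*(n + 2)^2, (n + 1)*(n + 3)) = 1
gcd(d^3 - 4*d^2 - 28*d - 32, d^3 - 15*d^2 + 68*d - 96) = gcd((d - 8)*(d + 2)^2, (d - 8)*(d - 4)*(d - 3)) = d - 8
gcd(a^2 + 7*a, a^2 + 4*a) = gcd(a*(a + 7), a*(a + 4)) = a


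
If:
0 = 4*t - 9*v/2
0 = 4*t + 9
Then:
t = -9/4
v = -2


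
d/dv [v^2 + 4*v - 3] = 2*v + 4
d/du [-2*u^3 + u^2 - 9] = 2*u*(1 - 3*u)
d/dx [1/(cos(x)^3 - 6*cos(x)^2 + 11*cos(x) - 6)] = (3*cos(x)^2 - 12*cos(x) + 11)*sin(x)/(cos(x)^3 - 6*cos(x)^2 + 11*cos(x) - 6)^2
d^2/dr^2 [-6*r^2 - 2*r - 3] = -12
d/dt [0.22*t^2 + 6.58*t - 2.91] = 0.44*t + 6.58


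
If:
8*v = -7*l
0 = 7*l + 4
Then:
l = -4/7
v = 1/2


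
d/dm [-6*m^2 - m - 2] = -12*m - 1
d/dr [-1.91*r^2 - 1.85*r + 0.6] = -3.82*r - 1.85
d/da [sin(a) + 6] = cos(a)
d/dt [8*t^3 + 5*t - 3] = 24*t^2 + 5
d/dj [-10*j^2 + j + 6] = 1 - 20*j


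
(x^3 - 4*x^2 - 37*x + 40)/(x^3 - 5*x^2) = (x^3 - 4*x^2 - 37*x + 40)/(x^2*(x - 5))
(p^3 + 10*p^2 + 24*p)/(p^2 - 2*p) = (p^2 + 10*p + 24)/(p - 2)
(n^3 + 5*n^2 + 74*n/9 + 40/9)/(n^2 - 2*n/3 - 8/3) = (3*n^2 + 11*n + 10)/(3*(n - 2))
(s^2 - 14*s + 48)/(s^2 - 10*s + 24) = (s - 8)/(s - 4)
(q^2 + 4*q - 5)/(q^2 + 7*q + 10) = (q - 1)/(q + 2)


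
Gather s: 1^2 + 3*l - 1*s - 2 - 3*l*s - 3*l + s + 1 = -3*l*s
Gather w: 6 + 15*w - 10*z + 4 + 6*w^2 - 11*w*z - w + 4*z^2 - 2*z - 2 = 6*w^2 + w*(14 - 11*z) + 4*z^2 - 12*z + 8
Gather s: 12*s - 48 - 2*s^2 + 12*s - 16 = -2*s^2 + 24*s - 64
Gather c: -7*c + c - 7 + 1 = -6*c - 6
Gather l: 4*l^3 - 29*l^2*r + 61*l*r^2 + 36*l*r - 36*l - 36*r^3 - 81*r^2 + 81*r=4*l^3 - 29*l^2*r + l*(61*r^2 + 36*r - 36) - 36*r^3 - 81*r^2 + 81*r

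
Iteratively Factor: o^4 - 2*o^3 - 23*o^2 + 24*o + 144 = (o + 3)*(o^3 - 5*o^2 - 8*o + 48) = (o + 3)^2*(o^2 - 8*o + 16) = (o - 4)*(o + 3)^2*(o - 4)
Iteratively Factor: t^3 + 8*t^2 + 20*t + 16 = (t + 4)*(t^2 + 4*t + 4) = (t + 2)*(t + 4)*(t + 2)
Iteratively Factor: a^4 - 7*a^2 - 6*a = (a)*(a^3 - 7*a - 6) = a*(a + 1)*(a^2 - a - 6) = a*(a - 3)*(a + 1)*(a + 2)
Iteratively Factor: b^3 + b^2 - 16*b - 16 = (b + 4)*(b^2 - 3*b - 4) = (b + 1)*(b + 4)*(b - 4)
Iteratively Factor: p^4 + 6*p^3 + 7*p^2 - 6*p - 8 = (p - 1)*(p^3 + 7*p^2 + 14*p + 8) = (p - 1)*(p + 4)*(p^2 + 3*p + 2) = (p - 1)*(p + 2)*(p + 4)*(p + 1)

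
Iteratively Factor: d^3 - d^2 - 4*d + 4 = (d - 2)*(d^2 + d - 2) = (d - 2)*(d - 1)*(d + 2)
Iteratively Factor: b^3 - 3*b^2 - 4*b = (b)*(b^2 - 3*b - 4) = b*(b + 1)*(b - 4)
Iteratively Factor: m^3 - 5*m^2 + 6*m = (m - 3)*(m^2 - 2*m) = m*(m - 3)*(m - 2)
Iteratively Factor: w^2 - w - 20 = (w - 5)*(w + 4)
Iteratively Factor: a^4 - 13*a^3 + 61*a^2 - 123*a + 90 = (a - 2)*(a^3 - 11*a^2 + 39*a - 45) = (a - 5)*(a - 2)*(a^2 - 6*a + 9) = (a - 5)*(a - 3)*(a - 2)*(a - 3)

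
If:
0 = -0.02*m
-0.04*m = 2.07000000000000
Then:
No Solution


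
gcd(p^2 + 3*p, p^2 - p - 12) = p + 3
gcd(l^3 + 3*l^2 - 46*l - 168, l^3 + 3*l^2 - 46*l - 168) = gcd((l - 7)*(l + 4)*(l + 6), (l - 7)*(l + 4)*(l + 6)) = l^3 + 3*l^2 - 46*l - 168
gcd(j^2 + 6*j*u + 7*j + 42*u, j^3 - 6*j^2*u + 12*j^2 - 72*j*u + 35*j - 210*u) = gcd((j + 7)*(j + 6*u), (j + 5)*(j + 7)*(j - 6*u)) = j + 7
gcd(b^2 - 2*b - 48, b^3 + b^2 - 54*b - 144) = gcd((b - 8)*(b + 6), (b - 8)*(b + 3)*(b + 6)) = b^2 - 2*b - 48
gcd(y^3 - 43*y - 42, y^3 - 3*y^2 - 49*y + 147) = y - 7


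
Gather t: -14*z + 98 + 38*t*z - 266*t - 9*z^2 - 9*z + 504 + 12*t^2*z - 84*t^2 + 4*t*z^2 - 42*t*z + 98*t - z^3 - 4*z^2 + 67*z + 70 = t^2*(12*z - 84) + t*(4*z^2 - 4*z - 168) - z^3 - 13*z^2 + 44*z + 672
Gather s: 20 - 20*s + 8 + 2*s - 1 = 27 - 18*s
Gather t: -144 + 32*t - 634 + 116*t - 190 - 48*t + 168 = 100*t - 800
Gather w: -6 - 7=-13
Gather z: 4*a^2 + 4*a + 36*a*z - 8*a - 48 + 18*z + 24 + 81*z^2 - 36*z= 4*a^2 - 4*a + 81*z^2 + z*(36*a - 18) - 24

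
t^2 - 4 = (t - 2)*(t + 2)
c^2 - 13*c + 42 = (c - 7)*(c - 6)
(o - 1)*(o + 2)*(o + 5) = o^3 + 6*o^2 + 3*o - 10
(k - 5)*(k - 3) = k^2 - 8*k + 15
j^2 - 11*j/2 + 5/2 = (j - 5)*(j - 1/2)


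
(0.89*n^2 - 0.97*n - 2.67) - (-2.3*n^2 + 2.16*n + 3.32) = 3.19*n^2 - 3.13*n - 5.99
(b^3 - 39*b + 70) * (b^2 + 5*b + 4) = b^5 + 5*b^4 - 35*b^3 - 125*b^2 + 194*b + 280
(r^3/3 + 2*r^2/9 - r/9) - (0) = r^3/3 + 2*r^2/9 - r/9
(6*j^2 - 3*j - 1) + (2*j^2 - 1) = 8*j^2 - 3*j - 2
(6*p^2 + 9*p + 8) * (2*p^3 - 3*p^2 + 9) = 12*p^5 - 11*p^3 + 30*p^2 + 81*p + 72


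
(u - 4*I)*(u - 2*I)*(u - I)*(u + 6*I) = u^4 - I*u^3 + 28*u^2 - 76*I*u - 48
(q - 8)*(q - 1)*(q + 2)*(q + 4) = q^4 - 3*q^3 - 38*q^2 - 24*q + 64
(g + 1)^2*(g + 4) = g^3 + 6*g^2 + 9*g + 4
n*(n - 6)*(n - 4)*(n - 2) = n^4 - 12*n^3 + 44*n^2 - 48*n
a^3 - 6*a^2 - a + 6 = (a - 6)*(a - 1)*(a + 1)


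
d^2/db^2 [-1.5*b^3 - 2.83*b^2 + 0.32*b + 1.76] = -9.0*b - 5.66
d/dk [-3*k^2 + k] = 1 - 6*k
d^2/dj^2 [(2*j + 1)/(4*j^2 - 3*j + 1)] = 2*(2*(1 - 12*j)*(4*j^2 - 3*j + 1) + (2*j + 1)*(8*j - 3)^2)/(4*j^2 - 3*j + 1)^3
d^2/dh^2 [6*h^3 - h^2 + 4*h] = 36*h - 2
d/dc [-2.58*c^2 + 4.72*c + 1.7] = 4.72 - 5.16*c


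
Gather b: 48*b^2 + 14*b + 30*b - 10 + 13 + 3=48*b^2 + 44*b + 6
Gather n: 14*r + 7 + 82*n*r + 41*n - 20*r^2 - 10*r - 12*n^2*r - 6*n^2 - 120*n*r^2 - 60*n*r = n^2*(-12*r - 6) + n*(-120*r^2 + 22*r + 41) - 20*r^2 + 4*r + 7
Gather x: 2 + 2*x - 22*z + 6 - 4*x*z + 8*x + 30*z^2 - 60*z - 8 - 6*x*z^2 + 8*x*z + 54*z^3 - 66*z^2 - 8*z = x*(-6*z^2 + 4*z + 10) + 54*z^3 - 36*z^2 - 90*z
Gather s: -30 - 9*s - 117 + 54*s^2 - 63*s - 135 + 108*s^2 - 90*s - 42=162*s^2 - 162*s - 324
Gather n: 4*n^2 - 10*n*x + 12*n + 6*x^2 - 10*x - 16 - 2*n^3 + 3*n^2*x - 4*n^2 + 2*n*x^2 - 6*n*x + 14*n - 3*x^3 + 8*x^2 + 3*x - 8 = -2*n^3 + 3*n^2*x + n*(2*x^2 - 16*x + 26) - 3*x^3 + 14*x^2 - 7*x - 24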